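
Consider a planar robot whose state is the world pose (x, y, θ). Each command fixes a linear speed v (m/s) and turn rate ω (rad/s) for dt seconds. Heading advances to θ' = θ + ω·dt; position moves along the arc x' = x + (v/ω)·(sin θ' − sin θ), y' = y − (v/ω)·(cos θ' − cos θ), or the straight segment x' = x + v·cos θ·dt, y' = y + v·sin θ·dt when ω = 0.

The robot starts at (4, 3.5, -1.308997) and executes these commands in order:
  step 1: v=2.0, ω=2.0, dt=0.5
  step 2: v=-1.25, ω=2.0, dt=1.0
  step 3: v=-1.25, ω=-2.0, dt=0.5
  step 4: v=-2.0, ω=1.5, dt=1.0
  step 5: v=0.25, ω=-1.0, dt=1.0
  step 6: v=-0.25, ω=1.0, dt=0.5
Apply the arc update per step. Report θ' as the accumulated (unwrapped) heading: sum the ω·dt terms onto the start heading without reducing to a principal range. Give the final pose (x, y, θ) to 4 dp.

step 1: θ'=-0.3090 (R=1.0000) → pose (4.6618, 2.8062, -0.3090)
step 2: θ'=1.6910 (R=-0.6250) → pose (3.8513, 2.1358, 1.6910)
step 3: θ'=0.6910 (R=0.6250) → pose (3.6291, 1.5793, 0.6910)
step 4: θ'=2.1910 (R=-1.3333) → pose (3.3938, -0.2232, 2.1910)
step 5: θ'=1.1910 (R=-0.2500) → pose (3.3651, 0.0148, 1.1910)
step 6: θ'=1.6910 (R=-0.2500) → pose (3.3491, -0.1078, 1.6910)

(3.3491, -0.1078, 1.6910)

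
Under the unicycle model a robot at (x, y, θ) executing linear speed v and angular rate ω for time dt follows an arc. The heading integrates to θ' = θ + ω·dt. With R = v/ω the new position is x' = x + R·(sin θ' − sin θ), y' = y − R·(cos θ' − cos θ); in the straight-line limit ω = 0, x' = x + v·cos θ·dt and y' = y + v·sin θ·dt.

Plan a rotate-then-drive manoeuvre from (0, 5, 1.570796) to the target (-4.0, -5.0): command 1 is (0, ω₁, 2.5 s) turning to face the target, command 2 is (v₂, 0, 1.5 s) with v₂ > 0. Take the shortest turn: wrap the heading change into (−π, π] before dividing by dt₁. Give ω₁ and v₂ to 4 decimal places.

heading to target = atan2(-5−5, -4−0) = -1.9513
Δθ = wrap(-1.9513 − 1.5708) = 2.7611; ω₁ = Δθ/dt₁ = 1.1044
distance = √((-4−0)² + (-5−5)²) = 10.7703; v₂ = distance/dt₂ = 7.1802

ω₁ = 1.1044, v₂ = 7.1802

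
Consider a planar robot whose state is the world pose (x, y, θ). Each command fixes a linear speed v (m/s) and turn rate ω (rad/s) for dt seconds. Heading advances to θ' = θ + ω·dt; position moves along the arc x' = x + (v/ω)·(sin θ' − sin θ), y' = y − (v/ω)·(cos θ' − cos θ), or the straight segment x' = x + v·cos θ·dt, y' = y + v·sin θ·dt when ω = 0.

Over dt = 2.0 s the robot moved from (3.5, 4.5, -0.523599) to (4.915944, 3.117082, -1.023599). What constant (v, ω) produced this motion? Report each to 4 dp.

Δθ = -1.023599 − -0.523599 = -0.500000
ω = Δθ/dt = -0.500000/2.0 = -0.2500
R = Δx/(sin θ' − sin θ) = -4.0000
v = R·ω = -4.0000·-0.2500 = 1.0000

v = 1.0000, ω = -0.2500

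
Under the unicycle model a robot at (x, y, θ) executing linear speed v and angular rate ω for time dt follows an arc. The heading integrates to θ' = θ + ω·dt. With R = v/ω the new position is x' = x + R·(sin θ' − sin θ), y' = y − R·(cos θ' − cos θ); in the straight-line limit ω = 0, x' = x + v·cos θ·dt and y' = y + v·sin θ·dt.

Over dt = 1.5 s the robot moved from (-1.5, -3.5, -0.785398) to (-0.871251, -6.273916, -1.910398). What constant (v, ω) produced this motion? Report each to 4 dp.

v = 2.0000, ω = -0.7500

Δθ = -1.910398 − -0.785398 = -1.125000
ω = Δθ/dt = -1.125000/1.5 = -0.7500
R = −Δy/(cos θ' − cos θ) = -2.6667
v = R·ω = -2.6667·-0.7500 = 2.0000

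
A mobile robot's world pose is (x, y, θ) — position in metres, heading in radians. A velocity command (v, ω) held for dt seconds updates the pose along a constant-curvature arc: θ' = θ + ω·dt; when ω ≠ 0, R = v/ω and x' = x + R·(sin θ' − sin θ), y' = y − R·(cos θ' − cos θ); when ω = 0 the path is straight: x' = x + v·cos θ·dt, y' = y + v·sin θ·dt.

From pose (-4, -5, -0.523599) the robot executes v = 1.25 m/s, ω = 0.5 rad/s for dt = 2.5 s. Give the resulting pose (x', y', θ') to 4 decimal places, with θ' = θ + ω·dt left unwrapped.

(-1.0895, -4.7039, 0.7264)

θ' = -0.5236 + 0.5·2.5 = 0.7264
R = v/ω = 1.25/0.5 = 2.5000
x' = -4 + 2.5000·(sin 0.7264 − sin -0.5236) = -1.0895
y' = -5 − 2.5000·(cos 0.7264 − cos -0.5236) = -4.7039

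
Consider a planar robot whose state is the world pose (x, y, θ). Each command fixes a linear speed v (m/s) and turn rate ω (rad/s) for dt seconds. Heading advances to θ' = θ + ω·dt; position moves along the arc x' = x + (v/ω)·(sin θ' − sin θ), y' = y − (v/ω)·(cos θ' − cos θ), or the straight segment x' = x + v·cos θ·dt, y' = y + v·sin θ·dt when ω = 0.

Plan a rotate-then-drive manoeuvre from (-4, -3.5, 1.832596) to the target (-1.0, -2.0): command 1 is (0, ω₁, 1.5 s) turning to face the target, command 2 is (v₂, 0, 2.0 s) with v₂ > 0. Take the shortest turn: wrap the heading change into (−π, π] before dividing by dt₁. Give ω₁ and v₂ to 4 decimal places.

heading to target = atan2(-2−-3.5, -1−-4) = 0.4636
Δθ = wrap(0.4636 − 1.8326) = -1.3689; ω₁ = Δθ/dt₁ = -0.9126
distance = √((-1−-4)² + (-2−-3.5)²) = 3.3541; v₂ = distance/dt₂ = 1.6771

ω₁ = -0.9126, v₂ = 1.6771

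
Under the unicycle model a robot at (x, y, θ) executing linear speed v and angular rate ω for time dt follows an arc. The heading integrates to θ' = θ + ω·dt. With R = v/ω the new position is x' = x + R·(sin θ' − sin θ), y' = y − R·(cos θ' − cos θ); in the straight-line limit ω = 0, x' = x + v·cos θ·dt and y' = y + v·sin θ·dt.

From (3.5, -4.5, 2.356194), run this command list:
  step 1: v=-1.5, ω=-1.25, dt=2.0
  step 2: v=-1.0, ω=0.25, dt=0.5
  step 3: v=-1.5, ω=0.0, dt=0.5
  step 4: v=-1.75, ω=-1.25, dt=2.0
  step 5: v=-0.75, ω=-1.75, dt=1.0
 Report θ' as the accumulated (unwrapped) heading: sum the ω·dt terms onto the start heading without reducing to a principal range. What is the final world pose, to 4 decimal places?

step 1: θ'=-0.1438 (R=1.2000) → pose (2.4795, -6.5361, -0.1438)
step 2: θ'=-0.0188 (R=-4.0000) → pose (1.9815, -6.4956, -0.0188)
step 3: θ'=-0.0188 (straight) → pose (1.2316, -6.4815, -0.0188)
step 4: θ'=-2.5188 (R=1.4000) → pose (0.4413, -3.9445, -2.5188)
step 5: θ'=-4.2688 (R=0.4286) → pose (1.0784, -4.1087, -4.2688)

(1.0784, -4.1087, -4.2688)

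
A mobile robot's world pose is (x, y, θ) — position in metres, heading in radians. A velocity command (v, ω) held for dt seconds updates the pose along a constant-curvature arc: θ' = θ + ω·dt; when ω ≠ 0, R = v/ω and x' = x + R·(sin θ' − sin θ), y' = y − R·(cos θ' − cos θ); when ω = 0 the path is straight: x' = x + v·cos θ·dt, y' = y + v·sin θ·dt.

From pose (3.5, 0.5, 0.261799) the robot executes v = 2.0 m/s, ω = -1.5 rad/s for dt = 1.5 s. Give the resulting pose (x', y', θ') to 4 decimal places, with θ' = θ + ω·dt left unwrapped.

(5.0640, -1.3284, -1.9882)

θ' = 0.2618 + -1.5·1.5 = -1.9882
R = v/ω = 2.0/-1.5 = -1.3333
x' = 3.5 + -1.3333·(sin -1.9882 − sin 0.2618) = 5.0640
y' = 0.5 − -1.3333·(cos -1.9882 − cos 0.2618) = -1.3284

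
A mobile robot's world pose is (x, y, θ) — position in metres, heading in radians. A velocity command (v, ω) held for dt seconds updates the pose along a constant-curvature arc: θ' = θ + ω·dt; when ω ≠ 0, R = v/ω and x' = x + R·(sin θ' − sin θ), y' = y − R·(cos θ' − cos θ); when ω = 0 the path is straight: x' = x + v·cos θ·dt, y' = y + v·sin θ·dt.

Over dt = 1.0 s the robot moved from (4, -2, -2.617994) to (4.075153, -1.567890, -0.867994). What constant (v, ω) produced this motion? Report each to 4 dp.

Δθ = -0.867994 − -2.617994 = 1.750000
ω = Δθ/dt = 1.750000/1.0 = 1.7500
R = −Δy/(cos θ' − cos θ) = -0.2857
v = R·ω = -0.2857·1.7500 = -0.5000

v = -0.5000, ω = 1.7500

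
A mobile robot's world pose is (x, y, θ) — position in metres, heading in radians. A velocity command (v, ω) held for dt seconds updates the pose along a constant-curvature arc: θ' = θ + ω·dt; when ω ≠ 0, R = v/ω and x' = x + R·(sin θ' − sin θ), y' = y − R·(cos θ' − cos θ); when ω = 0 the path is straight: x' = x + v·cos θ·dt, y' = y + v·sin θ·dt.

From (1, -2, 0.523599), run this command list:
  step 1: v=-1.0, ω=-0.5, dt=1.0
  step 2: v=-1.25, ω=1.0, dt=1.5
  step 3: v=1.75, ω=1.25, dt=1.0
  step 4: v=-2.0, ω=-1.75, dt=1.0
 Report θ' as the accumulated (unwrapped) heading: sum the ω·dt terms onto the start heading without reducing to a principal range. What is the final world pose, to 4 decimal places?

step 1: θ'=0.0236 (R=2.0000) → pose (0.0472, -2.2674, 0.0236)
step 2: θ'=1.5236 (R=-1.2500) → pose (-1.1719, -3.4581, 1.5236)
step 3: θ'=2.7736 (R=1.4000) → pose (-2.0667, -2.0857, 2.7736)
step 4: θ'=1.0236 (R=1.1429) → pose (-1.5019, -3.7467, 1.0236)

(-1.5019, -3.7467, 1.0236)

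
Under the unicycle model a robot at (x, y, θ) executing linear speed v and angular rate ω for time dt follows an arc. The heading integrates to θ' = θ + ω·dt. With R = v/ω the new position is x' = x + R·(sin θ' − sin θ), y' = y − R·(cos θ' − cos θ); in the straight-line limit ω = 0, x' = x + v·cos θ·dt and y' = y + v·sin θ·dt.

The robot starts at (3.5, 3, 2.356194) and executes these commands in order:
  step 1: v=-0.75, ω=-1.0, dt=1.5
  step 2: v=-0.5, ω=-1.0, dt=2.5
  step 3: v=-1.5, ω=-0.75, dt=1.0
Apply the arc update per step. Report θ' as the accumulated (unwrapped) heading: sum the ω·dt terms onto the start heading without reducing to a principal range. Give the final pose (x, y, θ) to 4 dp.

step 1: θ'=0.8562 (R=0.7500) → pose (3.5362, 1.9782, 0.8562)
step 2: θ'=-1.6438 (R=0.5000) → pose (2.6598, 2.3423, -1.6438)
step 3: θ'=-2.3938 (R=2.0000) → pose (3.2945, 3.6628, -2.3938)

(3.2945, 3.6628, -2.3938)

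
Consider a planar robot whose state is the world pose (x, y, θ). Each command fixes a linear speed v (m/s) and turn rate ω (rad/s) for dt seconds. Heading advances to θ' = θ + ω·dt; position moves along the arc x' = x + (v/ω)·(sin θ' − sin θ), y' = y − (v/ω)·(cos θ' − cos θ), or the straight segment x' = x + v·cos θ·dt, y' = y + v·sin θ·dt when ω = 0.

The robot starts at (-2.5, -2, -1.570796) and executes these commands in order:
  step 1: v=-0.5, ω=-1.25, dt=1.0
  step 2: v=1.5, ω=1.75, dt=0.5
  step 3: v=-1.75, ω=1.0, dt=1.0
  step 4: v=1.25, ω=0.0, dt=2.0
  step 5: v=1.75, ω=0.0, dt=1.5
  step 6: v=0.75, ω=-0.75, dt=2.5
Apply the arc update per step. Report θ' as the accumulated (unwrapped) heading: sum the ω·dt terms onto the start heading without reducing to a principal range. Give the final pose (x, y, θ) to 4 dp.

step 1: θ'=-2.8208 (R=0.4000) → pose (-2.2261, -1.6204, -2.8208)
step 2: θ'=-1.9458 (R=0.8571) → pose (-2.7534, -2.1199, -1.9458)
step 3: θ'=-0.9458 (R=-1.7500) → pose (-2.9626, -0.4550, -0.9458)
step 4: θ'=-0.9458 (straight) → pose (-1.4999, -2.4824, -0.9458)
step 5: θ'=-0.9458 (straight) → pose (0.0360, -4.6112, -0.9458)
step 6: θ'=-2.8208 (R=-1.0000) → pose (-0.4596, -6.1452, -2.8208)

(-0.4596, -6.1452, -2.8208)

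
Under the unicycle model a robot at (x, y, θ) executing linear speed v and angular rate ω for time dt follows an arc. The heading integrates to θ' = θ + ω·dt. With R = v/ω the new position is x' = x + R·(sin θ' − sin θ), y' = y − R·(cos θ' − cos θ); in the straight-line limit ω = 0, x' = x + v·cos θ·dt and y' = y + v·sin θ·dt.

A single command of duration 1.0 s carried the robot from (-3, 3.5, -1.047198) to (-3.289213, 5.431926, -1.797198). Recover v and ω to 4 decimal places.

Δθ = -1.797198 − -1.047198 = -0.750000
ω = Δθ/dt = -0.750000/1.0 = -0.7500
R = −Δy/(cos θ' − cos θ) = 2.6667
v = R·ω = 2.6667·-0.7500 = -2.0000

v = -2.0000, ω = -0.7500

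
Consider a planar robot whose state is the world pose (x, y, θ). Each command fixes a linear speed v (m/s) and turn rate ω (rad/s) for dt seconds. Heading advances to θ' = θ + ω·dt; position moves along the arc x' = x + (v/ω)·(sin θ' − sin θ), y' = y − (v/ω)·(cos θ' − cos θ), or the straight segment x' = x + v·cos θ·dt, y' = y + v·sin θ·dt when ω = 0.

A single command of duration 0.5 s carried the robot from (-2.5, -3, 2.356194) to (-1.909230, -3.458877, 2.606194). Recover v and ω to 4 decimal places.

v = -1.5000, ω = 0.5000

Δθ = 2.606194 − 2.356194 = 0.250000
ω = Δθ/dt = 0.250000/0.5 = 0.5000
R = Δx/(sin θ' − sin θ) = -3.0000
v = R·ω = -3.0000·0.5000 = -1.5000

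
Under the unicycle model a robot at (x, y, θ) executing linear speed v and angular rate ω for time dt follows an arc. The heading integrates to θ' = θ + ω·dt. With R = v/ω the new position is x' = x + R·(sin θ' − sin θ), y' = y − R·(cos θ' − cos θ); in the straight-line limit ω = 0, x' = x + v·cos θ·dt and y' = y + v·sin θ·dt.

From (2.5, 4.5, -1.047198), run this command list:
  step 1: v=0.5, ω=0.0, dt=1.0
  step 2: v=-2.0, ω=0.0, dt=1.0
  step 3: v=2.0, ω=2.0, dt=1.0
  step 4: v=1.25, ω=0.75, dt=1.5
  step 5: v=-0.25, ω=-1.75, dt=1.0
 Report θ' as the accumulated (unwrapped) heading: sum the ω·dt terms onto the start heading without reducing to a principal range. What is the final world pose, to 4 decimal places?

step 1: θ'=-1.0472 (straight) → pose (2.7500, 4.0670, -1.0472)
step 2: θ'=-1.0472 (straight) → pose (1.7500, 5.7990, -1.0472)
step 3: θ'=0.9528 (R=1.0000) → pose (3.4311, 5.7196, 0.9528)
step 4: θ'=2.0778 (R=1.6667) → pose (3.5297, 7.4946, 2.0778)
step 5: θ'=0.3278 (R=0.1429) → pose (3.4508, 7.2900, 0.3278)

(3.4508, 7.2900, 0.3278)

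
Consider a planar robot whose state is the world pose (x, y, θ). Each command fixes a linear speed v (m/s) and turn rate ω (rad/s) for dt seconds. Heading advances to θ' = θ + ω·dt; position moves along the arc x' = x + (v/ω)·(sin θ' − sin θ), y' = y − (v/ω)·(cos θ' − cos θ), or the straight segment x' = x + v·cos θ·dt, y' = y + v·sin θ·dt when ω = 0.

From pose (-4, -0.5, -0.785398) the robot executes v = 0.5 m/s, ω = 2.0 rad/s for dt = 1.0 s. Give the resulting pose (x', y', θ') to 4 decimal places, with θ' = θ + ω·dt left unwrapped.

(-3.5889, -0.4104, 1.2146)

θ' = -0.7854 + 2.0·1.0 = 1.2146
R = v/ω = 0.5/2.0 = 0.2500
x' = -4 + 0.2500·(sin 1.2146 − sin -0.7854) = -3.5889
y' = -0.5 − 0.2500·(cos 1.2146 − cos -0.7854) = -0.4104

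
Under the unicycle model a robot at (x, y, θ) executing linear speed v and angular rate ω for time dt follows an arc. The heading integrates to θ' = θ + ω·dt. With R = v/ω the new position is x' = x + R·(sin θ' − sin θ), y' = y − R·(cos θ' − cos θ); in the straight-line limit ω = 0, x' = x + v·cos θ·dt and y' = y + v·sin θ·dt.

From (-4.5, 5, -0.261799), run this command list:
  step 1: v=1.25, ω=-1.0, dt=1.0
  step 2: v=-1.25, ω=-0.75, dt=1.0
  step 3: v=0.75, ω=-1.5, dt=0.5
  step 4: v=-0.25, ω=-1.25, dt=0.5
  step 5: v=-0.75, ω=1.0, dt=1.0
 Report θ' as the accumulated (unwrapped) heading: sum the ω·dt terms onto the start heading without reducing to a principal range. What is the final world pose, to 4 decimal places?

(-3.0004, 5.3295, -2.3868)

step 1: θ'=-1.2618 (R=-1.2500) → pose (-3.6327, 4.1727, -1.2618)
step 2: θ'=-2.0118 (R=1.6667) → pose (-3.5522, 5.3910, -2.0118)
step 3: θ'=-2.7618 (R=-0.5000) → pose (-3.8190, 5.1400, -2.7618)
step 4: θ'=-3.3868 (R=0.2000) → pose (-3.6963, 5.1483, -3.3868)
step 5: θ'=-2.3868 (R=-0.7500) → pose (-3.0004, 5.3295, -2.3868)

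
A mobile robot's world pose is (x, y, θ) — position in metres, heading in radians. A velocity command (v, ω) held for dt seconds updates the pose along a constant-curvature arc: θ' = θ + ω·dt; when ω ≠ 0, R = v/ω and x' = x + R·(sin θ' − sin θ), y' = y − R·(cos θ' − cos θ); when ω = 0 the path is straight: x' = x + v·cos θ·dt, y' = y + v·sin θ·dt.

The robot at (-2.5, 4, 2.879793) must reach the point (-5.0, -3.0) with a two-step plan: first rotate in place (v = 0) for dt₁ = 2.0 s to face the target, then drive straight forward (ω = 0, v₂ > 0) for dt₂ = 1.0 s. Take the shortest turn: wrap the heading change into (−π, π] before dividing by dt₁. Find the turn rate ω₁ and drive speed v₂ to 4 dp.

heading to target = atan2(-3−4, -5−-2.5) = -1.9138
Δθ = wrap(-1.9138 − 2.8798) = 1.4896; ω₁ = Δθ/dt₁ = 0.7448
distance = √((-5−-2.5)² + (-3−4)²) = 7.4330; v₂ = distance/dt₂ = 7.4330

ω₁ = 0.7448, v₂ = 7.4330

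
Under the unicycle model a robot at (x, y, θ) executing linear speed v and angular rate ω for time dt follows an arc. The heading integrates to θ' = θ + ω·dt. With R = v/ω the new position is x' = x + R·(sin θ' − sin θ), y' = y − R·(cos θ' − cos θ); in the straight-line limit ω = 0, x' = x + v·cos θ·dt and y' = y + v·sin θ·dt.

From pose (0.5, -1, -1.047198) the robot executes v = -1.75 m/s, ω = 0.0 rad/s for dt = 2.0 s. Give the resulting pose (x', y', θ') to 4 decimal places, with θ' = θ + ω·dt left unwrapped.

(-1.2500, 2.0311, -1.0472)

θ' = -1.0472 + 0.0·2.0 = -1.0472
ω = 0 → straight: x' = 0.5 + -1.75·cos(-1.0472)·2.0 = -1.2500
y' = -1 + -1.75·sin(-1.0472)·2.0 = 2.0311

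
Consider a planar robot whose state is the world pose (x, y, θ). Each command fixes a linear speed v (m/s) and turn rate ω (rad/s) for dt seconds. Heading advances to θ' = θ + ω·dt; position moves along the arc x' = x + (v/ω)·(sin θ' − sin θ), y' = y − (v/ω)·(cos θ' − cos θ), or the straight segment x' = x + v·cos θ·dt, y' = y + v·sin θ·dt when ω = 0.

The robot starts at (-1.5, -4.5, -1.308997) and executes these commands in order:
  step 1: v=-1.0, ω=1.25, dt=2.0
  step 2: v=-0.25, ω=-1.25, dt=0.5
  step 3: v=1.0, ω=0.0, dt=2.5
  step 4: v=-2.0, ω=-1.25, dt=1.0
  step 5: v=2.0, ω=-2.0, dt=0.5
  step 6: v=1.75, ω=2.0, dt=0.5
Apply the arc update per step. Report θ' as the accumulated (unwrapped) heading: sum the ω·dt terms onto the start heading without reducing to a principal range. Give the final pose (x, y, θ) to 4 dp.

step 1: θ'=1.1910 (R=-0.8000) → pose (-3.0157, -4.4105, 1.1910)
step 2: θ'=0.5660 (R=0.2000) → pose (-3.0942, -4.5051, 0.5660)
step 3: θ'=0.5660 (straight) → pose (-0.9841, -3.1645, 0.5660)
step 4: θ'=-0.6840 (R=1.6000) → pose (-2.8532, -3.0541, -0.6840)
step 5: θ'=-1.6840 (R=-1.0000) → pose (-2.4915, -3.9421, -1.6840)
step 6: θ'=-0.6840 (R=0.8750) → pose (-2.1750, -4.7191, -0.6840)

(-2.1750, -4.7191, -0.6840)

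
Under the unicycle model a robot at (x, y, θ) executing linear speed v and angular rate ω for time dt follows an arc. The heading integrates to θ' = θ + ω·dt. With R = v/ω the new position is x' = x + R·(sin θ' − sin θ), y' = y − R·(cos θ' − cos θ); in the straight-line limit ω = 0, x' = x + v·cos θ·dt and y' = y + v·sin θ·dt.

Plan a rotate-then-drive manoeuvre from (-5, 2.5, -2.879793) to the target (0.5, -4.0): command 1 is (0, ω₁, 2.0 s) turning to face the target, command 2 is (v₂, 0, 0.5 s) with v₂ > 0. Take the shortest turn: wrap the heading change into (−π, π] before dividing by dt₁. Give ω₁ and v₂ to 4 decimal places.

heading to target = atan2(-4−2.5, 0.5−-5) = -0.8685
Δθ = wrap(-0.8685 − -2.8798) = 2.0113; ω₁ = Δθ/dt₁ = 1.0056
distance = √((0.5−-5)² + (-4−2.5)²) = 8.5147; v₂ = distance/dt₂ = 17.0294

ω₁ = 1.0056, v₂ = 17.0294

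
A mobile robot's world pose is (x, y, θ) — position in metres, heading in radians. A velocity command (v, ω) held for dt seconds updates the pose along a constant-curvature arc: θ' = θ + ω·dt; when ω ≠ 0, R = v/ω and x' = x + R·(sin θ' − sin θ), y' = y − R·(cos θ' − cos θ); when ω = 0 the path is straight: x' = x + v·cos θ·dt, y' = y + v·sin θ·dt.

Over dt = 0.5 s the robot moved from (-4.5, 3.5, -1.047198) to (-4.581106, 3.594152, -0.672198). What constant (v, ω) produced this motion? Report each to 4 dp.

v = -0.2500, ω = 0.7500

Δθ = -0.672198 − -1.047198 = 0.375000
ω = Δθ/dt = 0.375000/0.5 = 0.7500
R = −Δy/(cos θ' − cos θ) = -0.3333
v = R·ω = -0.3333·0.7500 = -0.2500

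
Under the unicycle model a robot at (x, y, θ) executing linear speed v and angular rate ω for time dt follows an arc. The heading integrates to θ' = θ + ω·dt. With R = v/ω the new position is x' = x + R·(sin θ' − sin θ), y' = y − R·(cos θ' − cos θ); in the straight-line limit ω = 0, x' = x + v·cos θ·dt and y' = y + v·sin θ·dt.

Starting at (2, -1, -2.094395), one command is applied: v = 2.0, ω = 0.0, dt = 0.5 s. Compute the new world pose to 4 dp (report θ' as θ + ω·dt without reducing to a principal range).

θ' = -2.0944 + 0.0·0.5 = -2.0944
ω = 0 → straight: x' = 2 + 2.0·cos(-2.0944)·0.5 = 1.5000
y' = -1 + 2.0·sin(-2.0944)·0.5 = -1.8660

(1.5000, -1.8660, -2.0944)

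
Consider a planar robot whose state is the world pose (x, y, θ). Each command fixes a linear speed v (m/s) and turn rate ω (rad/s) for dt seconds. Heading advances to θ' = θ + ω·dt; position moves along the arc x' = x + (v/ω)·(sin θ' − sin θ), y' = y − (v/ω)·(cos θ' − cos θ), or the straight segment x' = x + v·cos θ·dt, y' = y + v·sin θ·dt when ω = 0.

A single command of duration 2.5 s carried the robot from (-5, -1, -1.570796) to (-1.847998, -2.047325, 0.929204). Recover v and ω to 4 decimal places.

Δθ = 0.929204 − -1.570796 = 2.500000
ω = Δθ/dt = 2.500000/2.5 = 1.0000
R = Δx/(sin θ' − sin θ) = 1.7500
v = R·ω = 1.7500·1.0000 = 1.7500

v = 1.7500, ω = 1.0000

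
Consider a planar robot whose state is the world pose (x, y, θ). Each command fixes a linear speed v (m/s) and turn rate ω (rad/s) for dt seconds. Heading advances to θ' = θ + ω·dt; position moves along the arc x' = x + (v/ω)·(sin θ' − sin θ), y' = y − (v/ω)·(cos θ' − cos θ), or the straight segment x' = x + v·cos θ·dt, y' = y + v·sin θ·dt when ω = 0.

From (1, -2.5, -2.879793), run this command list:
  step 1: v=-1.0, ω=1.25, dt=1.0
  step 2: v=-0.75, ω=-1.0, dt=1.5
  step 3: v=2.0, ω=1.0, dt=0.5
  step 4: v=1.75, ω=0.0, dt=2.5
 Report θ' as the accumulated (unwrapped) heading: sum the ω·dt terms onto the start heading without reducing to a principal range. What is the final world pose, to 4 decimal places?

(-2.4389, -3.4675, -2.6298)

step 1: θ'=-1.6298 (R=-0.8000) → pose (1.5916, -1.7744, -1.6298)
step 2: θ'=-3.1298 (R=0.7500) → pose (2.3314, -1.0687, -3.1298)
step 3: θ'=-2.6298 (R=2.0000) → pose (1.3755, -1.3248, -2.6298)
step 4: θ'=-2.6298 (straight) → pose (-2.4389, -3.4675, -2.6298)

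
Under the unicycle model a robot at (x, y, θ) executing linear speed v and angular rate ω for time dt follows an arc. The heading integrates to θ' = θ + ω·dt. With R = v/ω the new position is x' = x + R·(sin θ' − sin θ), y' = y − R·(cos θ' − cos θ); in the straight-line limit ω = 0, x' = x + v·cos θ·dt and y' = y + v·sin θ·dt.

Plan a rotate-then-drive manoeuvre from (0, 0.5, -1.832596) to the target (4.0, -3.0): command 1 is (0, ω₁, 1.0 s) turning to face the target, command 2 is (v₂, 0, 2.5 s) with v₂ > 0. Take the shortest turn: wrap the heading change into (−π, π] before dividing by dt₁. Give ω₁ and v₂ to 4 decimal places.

heading to target = atan2(-3−0.5, 4−0) = -0.7188
Δθ = wrap(-0.7188 − -1.8326) = 1.1138; ω₁ = Δθ/dt₁ = 1.1138
distance = √((4−0)² + (-3−0.5)²) = 5.3151; v₂ = distance/dt₂ = 2.1260

ω₁ = 1.1138, v₂ = 2.1260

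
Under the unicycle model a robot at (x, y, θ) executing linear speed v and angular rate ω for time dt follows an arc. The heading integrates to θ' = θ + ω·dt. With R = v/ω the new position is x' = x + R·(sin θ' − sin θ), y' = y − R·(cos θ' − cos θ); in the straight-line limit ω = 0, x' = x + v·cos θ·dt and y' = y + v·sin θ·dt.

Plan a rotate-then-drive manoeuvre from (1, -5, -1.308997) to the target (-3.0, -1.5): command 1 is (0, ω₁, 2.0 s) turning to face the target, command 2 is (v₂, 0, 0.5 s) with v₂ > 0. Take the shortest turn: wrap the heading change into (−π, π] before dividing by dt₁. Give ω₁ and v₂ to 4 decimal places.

ω₁ = -1.2757, v₂ = 10.6301

heading to target = atan2(-1.5−-5, -3−1) = 2.4228
Δθ = wrap(2.4228 − -1.3090) = -2.5514; ω₁ = Δθ/dt₁ = -1.2757
distance = √((-3−1)² + (-1.5−-5)²) = 5.3151; v₂ = distance/dt₂ = 10.6301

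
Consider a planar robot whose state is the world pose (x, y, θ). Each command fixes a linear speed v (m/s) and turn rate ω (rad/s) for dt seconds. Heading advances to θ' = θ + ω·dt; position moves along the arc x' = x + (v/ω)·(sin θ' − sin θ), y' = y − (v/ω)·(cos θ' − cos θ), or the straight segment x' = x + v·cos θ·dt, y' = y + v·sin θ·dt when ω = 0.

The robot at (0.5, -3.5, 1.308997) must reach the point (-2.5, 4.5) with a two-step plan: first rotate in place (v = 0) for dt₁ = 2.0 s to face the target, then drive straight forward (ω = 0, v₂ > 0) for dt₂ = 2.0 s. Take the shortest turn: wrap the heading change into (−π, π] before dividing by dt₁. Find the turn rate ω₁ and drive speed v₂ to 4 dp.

heading to target = atan2(4.5−-3.5, -2.5−0.5) = 1.9296
Δθ = wrap(1.9296 − 1.3090) = 0.6206; ω₁ = Δθ/dt₁ = 0.3103
distance = √((-2.5−0.5)² + (4.5−-3.5)²) = 8.5440; v₂ = distance/dt₂ = 4.2720

ω₁ = 0.3103, v₂ = 4.2720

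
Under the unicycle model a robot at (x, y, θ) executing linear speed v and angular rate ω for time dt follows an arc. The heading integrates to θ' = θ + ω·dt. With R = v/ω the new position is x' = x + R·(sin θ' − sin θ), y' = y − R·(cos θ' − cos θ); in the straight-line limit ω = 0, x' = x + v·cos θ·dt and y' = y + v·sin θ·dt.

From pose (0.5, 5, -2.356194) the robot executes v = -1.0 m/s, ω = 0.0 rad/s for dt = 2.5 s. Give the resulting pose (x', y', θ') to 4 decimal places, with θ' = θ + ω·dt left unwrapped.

(2.2678, 6.7678, -2.3562)

θ' = -2.3562 + 0.0·2.5 = -2.3562
ω = 0 → straight: x' = 0.5 + -1.0·cos(-2.3562)·2.5 = 2.2678
y' = 5 + -1.0·sin(-2.3562)·2.5 = 6.7678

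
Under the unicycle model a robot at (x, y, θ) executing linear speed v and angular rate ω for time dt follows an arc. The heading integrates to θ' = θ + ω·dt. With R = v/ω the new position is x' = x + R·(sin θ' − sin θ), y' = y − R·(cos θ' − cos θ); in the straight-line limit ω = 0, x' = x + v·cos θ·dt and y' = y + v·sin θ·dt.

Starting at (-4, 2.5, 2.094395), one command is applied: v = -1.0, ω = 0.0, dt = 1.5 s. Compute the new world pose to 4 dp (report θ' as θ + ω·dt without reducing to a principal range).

θ' = 2.0944 + 0.0·1.5 = 2.0944
ω = 0 → straight: x' = -4 + -1.0·cos(2.0944)·1.5 = -3.2500
y' = 2.5 + -1.0·sin(2.0944)·1.5 = 1.2010

(-3.2500, 1.2010, 2.0944)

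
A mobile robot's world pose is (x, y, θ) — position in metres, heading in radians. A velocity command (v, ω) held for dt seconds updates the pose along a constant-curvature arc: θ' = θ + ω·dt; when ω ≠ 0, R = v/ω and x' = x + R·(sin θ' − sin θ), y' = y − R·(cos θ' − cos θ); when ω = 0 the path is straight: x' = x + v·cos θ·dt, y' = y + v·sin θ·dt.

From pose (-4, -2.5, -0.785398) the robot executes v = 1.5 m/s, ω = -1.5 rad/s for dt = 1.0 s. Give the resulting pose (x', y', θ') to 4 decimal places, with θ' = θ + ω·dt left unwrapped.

θ' = -0.7854 + -1.5·1.0 = -2.2854
R = v/ω = 1.5/-1.5 = -1.0000
x' = -4 + -1.0000·(sin -2.2854 − sin -0.7854) = -3.9518
y' = -2.5 − -1.0000·(cos -2.2854 − cos -0.7854) = -3.8624

(-3.9518, -3.8624, -2.2854)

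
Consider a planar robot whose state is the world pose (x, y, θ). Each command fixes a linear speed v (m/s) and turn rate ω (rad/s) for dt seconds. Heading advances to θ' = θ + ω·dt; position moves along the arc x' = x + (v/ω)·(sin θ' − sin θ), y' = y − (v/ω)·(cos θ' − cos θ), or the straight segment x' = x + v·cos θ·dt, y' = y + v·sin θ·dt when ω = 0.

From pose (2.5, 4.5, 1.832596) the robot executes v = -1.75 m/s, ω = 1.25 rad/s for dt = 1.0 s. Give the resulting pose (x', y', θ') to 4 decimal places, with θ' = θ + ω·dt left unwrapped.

(3.7697, 3.4648, 3.0826)

θ' = 1.8326 + 1.25·1.0 = 3.0826
R = v/ω = -1.75/1.25 = -1.4000
x' = 2.5 + -1.4000·(sin 3.0826 − sin 1.8326) = 3.7697
y' = 4.5 − -1.4000·(cos 3.0826 − cos 1.8326) = 3.4648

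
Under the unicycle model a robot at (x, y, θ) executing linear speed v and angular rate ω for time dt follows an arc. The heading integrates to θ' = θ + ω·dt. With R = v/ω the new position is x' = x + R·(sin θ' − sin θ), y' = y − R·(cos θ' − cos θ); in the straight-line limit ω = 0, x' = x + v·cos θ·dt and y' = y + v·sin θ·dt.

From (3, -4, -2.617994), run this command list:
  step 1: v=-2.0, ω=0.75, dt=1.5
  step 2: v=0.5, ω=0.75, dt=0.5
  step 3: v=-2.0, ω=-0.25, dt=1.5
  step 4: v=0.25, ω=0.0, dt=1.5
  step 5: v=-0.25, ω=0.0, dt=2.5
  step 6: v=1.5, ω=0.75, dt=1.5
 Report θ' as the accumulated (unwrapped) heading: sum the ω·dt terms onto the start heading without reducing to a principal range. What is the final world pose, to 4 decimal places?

step 1: θ'=-1.4930 (R=-2.6667) → pose (4.3253, -1.4833, -1.4930)
step 2: θ'=-1.1180 (R=0.6667) → pose (4.3904, -1.7232, -1.1180)
step 3: θ'=-1.4930 (R=8.0000) → pose (3.6084, 1.1549, -1.4930)
step 4: θ'=-1.4930 (straight) → pose (3.6376, 0.7811, -1.4930)
step 5: θ'=-1.4930 (straight) → pose (3.5890, 1.4042, -1.4930)
step 6: θ'=-0.3680 (R=2.0000) → pose (4.8635, -0.3065, -0.3680)

(4.8635, -0.3065, -0.3680)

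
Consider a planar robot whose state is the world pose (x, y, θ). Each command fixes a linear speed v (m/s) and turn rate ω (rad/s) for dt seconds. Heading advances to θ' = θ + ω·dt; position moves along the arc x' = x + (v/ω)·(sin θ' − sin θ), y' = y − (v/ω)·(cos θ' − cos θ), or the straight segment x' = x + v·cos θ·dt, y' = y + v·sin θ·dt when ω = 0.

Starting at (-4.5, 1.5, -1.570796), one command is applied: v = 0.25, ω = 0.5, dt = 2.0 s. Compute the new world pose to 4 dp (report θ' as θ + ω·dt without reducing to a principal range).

(-4.2702, 1.0793, -0.5708)

θ' = -1.5708 + 0.5·2.0 = -0.5708
R = v/ω = 0.25/0.5 = 0.5000
x' = -4.5 + 0.5000·(sin -0.5708 − sin -1.5708) = -4.2702
y' = 1.5 − 0.5000·(cos -0.5708 − cos -1.5708) = 1.0793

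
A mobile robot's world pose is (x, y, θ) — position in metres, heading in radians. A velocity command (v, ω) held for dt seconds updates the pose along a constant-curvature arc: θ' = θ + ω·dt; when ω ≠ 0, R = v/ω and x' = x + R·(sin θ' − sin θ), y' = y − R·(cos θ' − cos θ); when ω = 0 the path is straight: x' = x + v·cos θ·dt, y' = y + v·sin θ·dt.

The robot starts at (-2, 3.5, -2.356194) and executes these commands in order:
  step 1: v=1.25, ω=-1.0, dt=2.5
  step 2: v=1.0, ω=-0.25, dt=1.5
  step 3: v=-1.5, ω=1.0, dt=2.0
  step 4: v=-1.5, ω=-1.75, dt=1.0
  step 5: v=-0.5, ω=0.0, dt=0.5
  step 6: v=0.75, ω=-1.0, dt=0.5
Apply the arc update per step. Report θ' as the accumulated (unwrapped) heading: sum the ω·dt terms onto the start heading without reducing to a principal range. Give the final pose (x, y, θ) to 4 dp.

step 1: θ'=-4.8562 (R=-1.2500) → pose (-4.1210, 4.5630, -4.8562)
step 2: θ'=-5.2312 (R=-4.0000) → pose (-3.6359, 5.9732, -5.2312)
step 3: θ'=-3.2312 (R=-1.5000) → pose (-2.4675, 3.7354, -3.2312)
step 4: θ'=-4.9812 (R=0.8571) → pose (-1.7179, 2.6541, -4.9812)
step 5: θ'=-4.9812 (straight) → pose (-1.7843, 2.4130, -4.9812)
step 6: θ'=-5.4812 (R=-0.7500) → pose (-1.6002, 2.7353, -5.4812)

(-1.6002, 2.7353, -5.4812)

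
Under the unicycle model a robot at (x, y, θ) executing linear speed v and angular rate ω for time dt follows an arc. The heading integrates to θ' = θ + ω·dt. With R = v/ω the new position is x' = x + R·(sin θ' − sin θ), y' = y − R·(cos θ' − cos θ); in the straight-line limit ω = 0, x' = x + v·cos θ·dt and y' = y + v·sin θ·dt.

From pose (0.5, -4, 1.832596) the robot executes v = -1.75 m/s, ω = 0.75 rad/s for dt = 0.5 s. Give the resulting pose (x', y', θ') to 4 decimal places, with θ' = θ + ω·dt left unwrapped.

θ' = 1.8326 + 0.75·0.5 = 2.2076
R = v/ω = -1.75/0.75 = -2.3333
x' = 0.5 + -2.3333·(sin 2.2076 − sin 1.8326) = 0.8778
y' = -4 − -2.3333·(cos 2.2076 − cos 1.8326) = -4.7835

(0.8778, -4.7835, 2.2076)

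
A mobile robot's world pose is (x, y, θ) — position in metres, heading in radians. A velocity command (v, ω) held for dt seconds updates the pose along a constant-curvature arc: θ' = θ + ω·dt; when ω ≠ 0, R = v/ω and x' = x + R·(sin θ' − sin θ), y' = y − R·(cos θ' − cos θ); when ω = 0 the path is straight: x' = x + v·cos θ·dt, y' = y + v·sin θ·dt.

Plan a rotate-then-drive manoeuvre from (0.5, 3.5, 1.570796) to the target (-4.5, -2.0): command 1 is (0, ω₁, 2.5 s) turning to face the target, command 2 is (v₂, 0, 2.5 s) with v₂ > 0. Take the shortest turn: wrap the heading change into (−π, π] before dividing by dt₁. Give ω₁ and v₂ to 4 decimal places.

heading to target = atan2(-2−3.5, -4.5−0.5) = -2.3086
Δθ = wrap(-2.3086 − 1.5708) = 2.4038; ω₁ = Δθ/dt₁ = 0.9615
distance = √((-4.5−0.5)² + (-2−3.5)²) = 7.4330; v₂ = distance/dt₂ = 2.9732

ω₁ = 0.9615, v₂ = 2.9732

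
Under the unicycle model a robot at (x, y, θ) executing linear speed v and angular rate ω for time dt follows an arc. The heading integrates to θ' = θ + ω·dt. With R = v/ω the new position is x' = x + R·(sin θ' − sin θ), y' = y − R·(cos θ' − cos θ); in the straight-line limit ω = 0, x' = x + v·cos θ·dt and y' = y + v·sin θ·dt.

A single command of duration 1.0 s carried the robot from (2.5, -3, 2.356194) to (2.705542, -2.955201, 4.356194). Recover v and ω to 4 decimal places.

v = -0.2500, ω = 2.0000

Δθ = 4.356194 − 2.356194 = 2.000000
ω = Δθ/dt = 2.000000/1.0 = 2.0000
R = Δx/(sin θ' − sin θ) = -0.1250
v = R·ω = -0.1250·2.0000 = -0.2500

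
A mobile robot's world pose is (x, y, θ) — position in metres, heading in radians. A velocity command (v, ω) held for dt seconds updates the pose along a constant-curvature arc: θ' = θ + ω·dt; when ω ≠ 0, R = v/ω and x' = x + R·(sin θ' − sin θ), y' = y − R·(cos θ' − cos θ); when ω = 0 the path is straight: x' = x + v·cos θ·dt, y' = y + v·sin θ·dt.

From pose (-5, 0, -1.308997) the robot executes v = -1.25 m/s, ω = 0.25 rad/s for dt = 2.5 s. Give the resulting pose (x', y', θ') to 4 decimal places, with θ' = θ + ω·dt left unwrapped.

(-6.6701, 2.5812, -0.6840)

θ' = -1.3090 + 0.25·2.5 = -0.6840
R = v/ω = -1.25/0.25 = -5.0000
x' = -5 + -5.0000·(sin -0.6840 − sin -1.3090) = -6.6701
y' = 0 − -5.0000·(cos -0.6840 − cos -1.3090) = 2.5812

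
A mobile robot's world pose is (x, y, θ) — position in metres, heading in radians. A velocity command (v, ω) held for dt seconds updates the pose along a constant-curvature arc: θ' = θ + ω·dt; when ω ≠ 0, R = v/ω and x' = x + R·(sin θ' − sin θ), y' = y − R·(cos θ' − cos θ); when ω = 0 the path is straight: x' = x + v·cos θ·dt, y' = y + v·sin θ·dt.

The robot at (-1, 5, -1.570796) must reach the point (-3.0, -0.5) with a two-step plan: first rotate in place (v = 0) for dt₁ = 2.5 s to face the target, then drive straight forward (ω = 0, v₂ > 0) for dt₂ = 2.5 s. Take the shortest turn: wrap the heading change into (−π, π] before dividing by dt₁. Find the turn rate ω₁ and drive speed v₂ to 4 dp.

ω₁ = -0.1395, v₂ = 2.3409

heading to target = atan2(-0.5−5, -3−-1) = -1.9196
Δθ = wrap(-1.9196 − -1.5708) = -0.3488; ω₁ = Δθ/dt₁ = -0.1395
distance = √((-3−-1)² + (-0.5−5)²) = 5.8523; v₂ = distance/dt₂ = 2.3409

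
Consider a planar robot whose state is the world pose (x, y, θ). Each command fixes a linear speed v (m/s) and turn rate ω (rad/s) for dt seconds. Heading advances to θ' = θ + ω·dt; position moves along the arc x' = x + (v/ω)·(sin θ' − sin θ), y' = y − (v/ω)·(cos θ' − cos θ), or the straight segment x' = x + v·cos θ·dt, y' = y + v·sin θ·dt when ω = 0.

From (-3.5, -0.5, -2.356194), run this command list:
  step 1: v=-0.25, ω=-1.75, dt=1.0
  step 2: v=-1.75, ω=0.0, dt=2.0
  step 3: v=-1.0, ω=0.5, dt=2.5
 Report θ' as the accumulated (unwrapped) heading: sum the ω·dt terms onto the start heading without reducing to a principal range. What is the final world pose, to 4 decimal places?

step 1: θ'=-4.1062 (R=0.1429) → pose (-3.2816, -0.5196, -4.1062)
step 2: θ'=-4.1062 (straight) → pose (-1.2875, -3.3960, -4.1062)
step 3: θ'=-2.8562 (R=-2.0000) → pose (0.9192, -4.1756, -2.8562)

(0.9192, -4.1756, -2.8562)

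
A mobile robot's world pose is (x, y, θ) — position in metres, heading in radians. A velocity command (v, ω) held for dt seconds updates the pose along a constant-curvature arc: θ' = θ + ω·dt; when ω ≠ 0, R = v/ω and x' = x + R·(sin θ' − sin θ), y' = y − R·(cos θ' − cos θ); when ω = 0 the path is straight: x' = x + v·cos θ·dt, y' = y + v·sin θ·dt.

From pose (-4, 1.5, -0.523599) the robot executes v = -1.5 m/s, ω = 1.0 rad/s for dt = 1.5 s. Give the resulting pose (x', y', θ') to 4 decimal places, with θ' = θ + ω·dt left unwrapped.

θ' = -0.5236 + 1.0·1.5 = 0.9764
R = v/ω = -1.5/1.0 = -1.5000
x' = -4 + -1.5000·(sin 0.9764 − sin -0.5236) = -5.9927
y' = 1.5 − -1.5000·(cos 0.9764 − cos -0.5236) = 1.0410

(-5.9927, 1.0410, 0.9764)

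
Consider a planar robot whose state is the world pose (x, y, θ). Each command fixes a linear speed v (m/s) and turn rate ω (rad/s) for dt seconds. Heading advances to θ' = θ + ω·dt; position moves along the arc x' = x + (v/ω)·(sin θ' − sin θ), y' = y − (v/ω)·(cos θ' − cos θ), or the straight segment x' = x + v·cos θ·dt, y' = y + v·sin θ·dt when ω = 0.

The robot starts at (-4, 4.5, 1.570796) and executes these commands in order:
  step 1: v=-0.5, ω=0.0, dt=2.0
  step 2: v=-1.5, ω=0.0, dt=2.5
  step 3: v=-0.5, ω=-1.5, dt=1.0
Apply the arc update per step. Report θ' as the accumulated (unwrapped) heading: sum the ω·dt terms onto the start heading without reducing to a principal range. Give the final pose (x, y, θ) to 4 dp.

(-4.3098, -0.5825, 0.0708)

step 1: θ'=1.5708 (straight) → pose (-4.0000, 3.5000, 1.5708)
step 2: θ'=1.5708 (straight) → pose (-4.0000, -0.2500, 1.5708)
step 3: θ'=0.0708 (R=0.3333) → pose (-4.3098, -0.5825, 0.0708)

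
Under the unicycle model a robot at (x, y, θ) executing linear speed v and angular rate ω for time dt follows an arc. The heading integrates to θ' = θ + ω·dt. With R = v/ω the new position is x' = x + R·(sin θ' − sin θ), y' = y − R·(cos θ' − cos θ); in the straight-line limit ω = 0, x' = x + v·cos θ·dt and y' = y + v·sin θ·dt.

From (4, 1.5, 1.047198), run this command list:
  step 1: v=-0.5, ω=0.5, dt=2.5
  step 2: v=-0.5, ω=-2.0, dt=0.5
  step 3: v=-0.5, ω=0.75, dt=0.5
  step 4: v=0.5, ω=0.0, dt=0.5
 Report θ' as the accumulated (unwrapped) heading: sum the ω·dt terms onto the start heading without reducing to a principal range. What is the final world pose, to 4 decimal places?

(4.1256, 0.1033, 1.6722)

step 1: θ'=2.2972 (R=-1.0000) → pose (4.1185, 0.3358, 2.2972)
step 2: θ'=1.2972 (R=0.2500) → pose (4.1723, 0.1022, 1.2972)
step 3: θ'=1.6722 (R=-0.6667) → pose (4.1509, -0.1454, 1.6722)
step 4: θ'=1.6722 (straight) → pose (4.1256, 0.1033, 1.6722)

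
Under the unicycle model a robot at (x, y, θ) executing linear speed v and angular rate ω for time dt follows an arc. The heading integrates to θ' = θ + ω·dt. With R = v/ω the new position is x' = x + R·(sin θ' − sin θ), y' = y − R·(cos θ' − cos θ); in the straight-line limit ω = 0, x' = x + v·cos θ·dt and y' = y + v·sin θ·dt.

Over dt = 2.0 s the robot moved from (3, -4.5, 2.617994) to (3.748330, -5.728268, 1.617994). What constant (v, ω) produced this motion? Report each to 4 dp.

v = -0.7500, ω = -0.5000

Δθ = 1.617994 − 2.617994 = -1.000000
ω = Δθ/dt = -1.000000/2.0 = -0.5000
R = −Δy/(cos θ' − cos θ) = 1.5000
v = R·ω = 1.5000·-0.5000 = -0.7500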